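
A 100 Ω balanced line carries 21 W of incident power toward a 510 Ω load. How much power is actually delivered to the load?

P_delivered ≈ 11.5 W

Γ = (510 − 100)/(510 + 100) = 0.672
|Γ|² = 0.452
P_refl = |Γ|²·P_inc = 9.49 W, P_del = (1 − |Γ|²)·P_inc = 11.5 W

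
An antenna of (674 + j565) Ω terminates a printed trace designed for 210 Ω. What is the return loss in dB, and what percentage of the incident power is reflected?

RL ≈ 3.14 dB; 48.6% of incident power reflected

Γ = (464 + j565)/(884 + j565), |Γ| = 0.697
RL = −20·log₁₀(0.697) = 3.14 dB
P_refl/P_inc = |Γ|² = 0.486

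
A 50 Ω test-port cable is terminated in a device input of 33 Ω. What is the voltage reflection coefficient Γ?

Γ = -0.205

Γ = (Z_L − Z_0)/(Z_L + Z_0) = (33 − 50)/(33 + 50) = -17/83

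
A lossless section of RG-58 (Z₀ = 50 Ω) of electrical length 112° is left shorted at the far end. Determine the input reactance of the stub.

tan(βl) = -2.48
For a shorted stub, Z_in = jZ_0·tan(βl)

X_in ≈ -124 Ω (capacitive)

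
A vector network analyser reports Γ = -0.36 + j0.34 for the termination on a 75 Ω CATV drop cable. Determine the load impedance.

Z_L = Z_0·(1 + Γ)/(1 − Γ) = 75·(0.64 + j0.34)/(1.36 − j0.34)

Z_L ≈ 28.8 + j26 Ω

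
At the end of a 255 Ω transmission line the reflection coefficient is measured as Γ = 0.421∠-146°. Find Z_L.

Z_L = Z_0·(1 + Γ)/(1 − Γ) = 255·(0.651 − j0.235)/(1.35 + j0.235)

Z_L ≈ 112 − j64 Ω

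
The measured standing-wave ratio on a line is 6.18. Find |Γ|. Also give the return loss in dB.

|Γ| ≈ 0.721; return loss ≈ 2.84 dB

|Γ| = (S − 1)/(S + 1) = (6.18 − 1)/(6.18 + 1) = 5.18/7.18
RL = −20·log₁₀|Γ| = −20·log₁₀(0.721)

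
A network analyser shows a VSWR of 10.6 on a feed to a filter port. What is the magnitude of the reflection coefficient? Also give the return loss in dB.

|Γ| ≈ 0.828; return loss ≈ 1.64 dB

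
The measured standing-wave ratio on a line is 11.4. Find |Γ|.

|Γ| ≈ 0.839

|Γ| = (S − 1)/(S + 1) = (11.4 − 1)/(11.4 + 1) = 10.4/12.4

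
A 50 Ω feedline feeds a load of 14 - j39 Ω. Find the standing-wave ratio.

VSWR ≈ 5.85

Γ = (Z_L − Z_0)/(Z_L + Z_0) = (-36 − j39)/(64 − j39)
|Γ| = 53.1/74.9 = 0.708
VSWR = (1 + |Γ|)/(1 − |Γ|) = 1.71/0.292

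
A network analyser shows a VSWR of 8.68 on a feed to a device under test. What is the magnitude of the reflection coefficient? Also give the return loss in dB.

|Γ| ≈ 0.793; return loss ≈ 2.01 dB

|Γ| = (S − 1)/(S + 1) = (8.68 − 1)/(8.68 + 1) = 7.68/9.68
RL = −20·log₁₀|Γ| = −20·log₁₀(0.793)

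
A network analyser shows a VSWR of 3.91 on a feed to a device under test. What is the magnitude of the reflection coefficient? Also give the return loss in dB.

|Γ| = (S − 1)/(S + 1) = (3.91 − 1)/(3.91 + 1) = 2.91/4.91
RL = −20·log₁₀|Γ| = −20·log₁₀(0.593)

|Γ| ≈ 0.593; return loss ≈ 4.54 dB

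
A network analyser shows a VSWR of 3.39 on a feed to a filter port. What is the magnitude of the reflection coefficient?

|Γ| ≈ 0.544

|Γ| = (S − 1)/(S + 1) = (3.39 − 1)/(3.39 + 1) = 2.39/4.39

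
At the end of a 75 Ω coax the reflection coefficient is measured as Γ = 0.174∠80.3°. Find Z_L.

Z_L = Z_0·(1 + Γ)/(1 − Γ) = 75·(1.03 + j0.172)/(0.971 − j0.172)

Z_L ≈ 74.9 + j26.5 Ω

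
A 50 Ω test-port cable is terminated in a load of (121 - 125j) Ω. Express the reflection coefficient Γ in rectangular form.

Γ = (Z_L − Z_0)/(Z_L + Z_0) = (71 − j125)/(171 − j125)

Γ ≈ 0.619 − j0.279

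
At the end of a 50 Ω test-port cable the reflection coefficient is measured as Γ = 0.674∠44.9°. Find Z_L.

Z_L = Z_0·(1 + Γ)/(1 − Γ) = 50·(1.48 + j0.476)/(0.523 − j0.476)

Z_L ≈ 54.6 + j95.3 Ω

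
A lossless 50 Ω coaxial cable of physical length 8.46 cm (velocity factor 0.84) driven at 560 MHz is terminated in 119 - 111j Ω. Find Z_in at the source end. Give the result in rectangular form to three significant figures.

Z_in ≈ 11.1 − j8.31 Ω

λ = v/f = 0.84·c / 560 MHz = 0.45 m
βl = 2π·l/λ = 2π × 0.188 = 67.7°
tan(βl) = tan(67.7°) = 2.44
Z_in = Z_0·(Z_L + jZ_0·tanβl)/(Z_0 + jZ_L·tanβl)
     = 50·(119 + j10.8)/(320 + j290)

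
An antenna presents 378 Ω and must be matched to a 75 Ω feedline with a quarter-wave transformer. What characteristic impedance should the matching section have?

Z_qwt ≈ 168 Ω

Z_qwt = √(Z_0·R_L) = √(75 × 378) = √28350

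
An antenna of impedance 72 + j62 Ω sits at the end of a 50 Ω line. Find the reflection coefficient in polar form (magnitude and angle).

Γ = (Z_L − Z_0)/(Z_L + Z_0) = (22 + j62)/(122 + j62)
|Γ| = 65.8/137 = 0.481

Γ ≈ 0.481 ∠ 43.5°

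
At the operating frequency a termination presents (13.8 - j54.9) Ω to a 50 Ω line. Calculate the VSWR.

VSWR ≈ 8.14

Γ = (Z_L − Z_0)/(Z_L + Z_0) = (-36.2 − j54.9)/(63.8 − j54.9)
|Γ| = 65.8/84.2 = 0.781
VSWR = (1 + |Γ|)/(1 − |Γ|) = 1.78/0.219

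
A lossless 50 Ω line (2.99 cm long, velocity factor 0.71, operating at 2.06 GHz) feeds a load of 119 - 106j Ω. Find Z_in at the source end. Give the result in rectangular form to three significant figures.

λ = v/f = 0.71·c / 2.06 GHz = 0.103 m
βl = 2π·l/λ = 2π × 0.289 = 104°
tan(βl) = tan(104°) = -3.98
Z_in = Z_0·(Z_L + jZ_0·tanβl)/(Z_0 + jZ_L·tanβl)
     = 50·(119 − j305)/(-372 − j474)

Z_in ≈ 13.8 + j23.4 Ω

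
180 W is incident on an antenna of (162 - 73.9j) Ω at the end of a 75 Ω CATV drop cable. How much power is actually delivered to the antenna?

|Γ| = |(87 − j73.9)/(237 − j73.9)| = 0.46
|Γ|² = 0.211
P_refl = |Γ|²·P_inc = 38.1 W, P_del = (1 − |Γ|²)·P_inc = 142 W

P_delivered ≈ 142 W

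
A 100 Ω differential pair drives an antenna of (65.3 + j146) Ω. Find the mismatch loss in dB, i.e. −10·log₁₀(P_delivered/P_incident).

mismatch loss ≈ 2.7 dB

Γ = (-34.7 + j146)/(165.3 + j146), |Γ| = 0.68
|Γ|² = 0.463, so P_del/P_inc = 1 − |Γ|² = 0.537
ML = −10·log₁₀(1 − |Γ|²)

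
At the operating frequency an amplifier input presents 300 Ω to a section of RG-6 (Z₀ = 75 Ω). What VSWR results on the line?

Γ = (300 − 75)/(300 + 75) = 0.6
VSWR = (1 + 0.6)/(1 − 0.6)

VSWR ≈ 4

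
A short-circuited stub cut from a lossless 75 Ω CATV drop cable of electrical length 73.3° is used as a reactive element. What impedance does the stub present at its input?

tan(βl) = 3.33
For a short-circuited stub, Z_in = jZ_0·tan(βl)

Z_in ≈ +j250 Ω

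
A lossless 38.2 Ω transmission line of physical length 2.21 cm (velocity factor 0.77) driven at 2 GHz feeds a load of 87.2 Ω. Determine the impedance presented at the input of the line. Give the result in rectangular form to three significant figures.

λ = v/f = 0.77·c / 2 GHz = 0.116 m
βl = 2π·l/λ = 2π × 0.191 = 68.9°
tan(βl) = tan(68.9°) = 2.59
Z_in = Z_0·(Z_L + jZ_0·tanβl)/(Z_0 + jZ_L·tanβl)
     = 38.2·(87.2 + j98.9)/(38.2 + j226)

Z_in ≈ 18.7 − j11.6 Ω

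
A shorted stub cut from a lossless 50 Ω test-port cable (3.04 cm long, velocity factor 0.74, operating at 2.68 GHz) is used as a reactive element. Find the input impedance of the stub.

λ = v/f = 0.74·c / 2.68 GHz = 0.0828 m
βl = 2π·l/λ = 2π × 0.367 = 132°
tan(βl) = -1.11
For a shorted stub, Z_in = jZ_0·tan(βl)

Z_in ≈ −j55.3 Ω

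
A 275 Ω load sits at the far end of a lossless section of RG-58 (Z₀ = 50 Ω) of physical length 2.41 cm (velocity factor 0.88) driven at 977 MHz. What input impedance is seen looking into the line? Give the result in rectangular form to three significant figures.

λ = v/f = 0.88·c / 977 MHz = 0.27 m
βl = 2π·l/λ = 2π × 0.0892 = 32.1°
tan(βl) = tan(32.1°) = 0.627
Z_in = Z_0·(Z_L + jZ_0·tanβl)/(Z_0 + jZ_L·tanβl)
     = 50·(275 + j31.4)/(50 + j173)

Z_in ≈ 29.7 − j71.1 Ω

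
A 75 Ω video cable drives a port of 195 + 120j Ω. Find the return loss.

Γ = (120 + j120)/(270 + j120), |Γ| = 0.574
RL = −20·log₁₀|Γ| = −20·log₁₀(0.574)

RL ≈ 4.82 dB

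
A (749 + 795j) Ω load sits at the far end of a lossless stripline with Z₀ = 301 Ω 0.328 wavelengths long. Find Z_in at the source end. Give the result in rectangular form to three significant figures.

Z_in ≈ 59.1 + j85.1 Ω

βl = 2π × 0.328 = 118°
tan(βl) = tan(118°) = -1.87
Z_in = Z_0·(Z_L + jZ_0·tanβl)/(Z_0 + jZ_L·tanβl)
     = 301·(749 + j231)/(1790 − j1400)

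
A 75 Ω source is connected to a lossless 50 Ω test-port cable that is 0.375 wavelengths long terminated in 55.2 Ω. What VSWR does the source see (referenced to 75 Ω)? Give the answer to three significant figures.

βl = 2π × 0.375 = 135°
tan(βl) = -1
Z_in = Z_0·(Z_L + jZ_0·tanβl)/(Z_0 + jZ_L·tanβl) = 49.8 + j4.93 Ω
Γ_s = (Z_in − Z_s)/(Z_in + Z_s) = (-25.2 + j4.93)/(125 + j4.93), |Γ_s| = 0.206
VSWR = (1 + |Γ_s|)/(1 − |Γ_s|)

VSWR ≈ 1.52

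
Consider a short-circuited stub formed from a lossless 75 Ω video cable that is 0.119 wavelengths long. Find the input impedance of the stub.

Z_in ≈ +j69.5 Ω

βl = 2π × 0.119 = 42.8°
tan(βl) = 0.927
For a short-circuited stub, Z_in = jZ_0·tan(βl)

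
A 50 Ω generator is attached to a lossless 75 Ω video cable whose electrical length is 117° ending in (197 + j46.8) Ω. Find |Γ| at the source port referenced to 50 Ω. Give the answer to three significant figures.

tan(βl) = -1.96
Z_in = Z_0·(Z_L + jZ_0·tanβl)/(Z_0 + jZ_L·tanβl) = 30.3 + j25.1 Ω
Γ_s = (Z_in − Z_s)/(Z_in + Z_s) = (-19.7 + j25.1)/(80.3 + j25.1), |Γ_s| = 0.379

|Γ| ≈ 0.379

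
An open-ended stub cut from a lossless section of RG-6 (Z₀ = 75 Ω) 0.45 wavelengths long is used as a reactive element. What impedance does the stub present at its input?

Z_in ≈ +j231 Ω

βl = 2π × 0.45 = 162°
tan(βl) = -0.325
For an open-ended stub, Z_in = −jZ_0·cot(βl) = −jZ_0/tan(βl)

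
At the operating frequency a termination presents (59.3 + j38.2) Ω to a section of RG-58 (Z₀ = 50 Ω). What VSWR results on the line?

Γ = (Z_L − Z_0)/(Z_L + Z_0) = (9.3 + j38.2)/(109.3 + j38.2)
|Γ| = 39.3/116 = 0.34
VSWR = (1 + |Γ|)/(1 − |Γ|) = 1.34/0.66

VSWR ≈ 2.03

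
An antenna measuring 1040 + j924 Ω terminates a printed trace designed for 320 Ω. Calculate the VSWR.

VSWR ≈ 5.96

Γ = (Z_L − Z_0)/(Z_L + Z_0) = (720 + j924)/(1360 + j924)
|Γ| = 1170/1640 = 0.712
VSWR = (1 + |Γ|)/(1 − |Γ|) = 1.71/0.288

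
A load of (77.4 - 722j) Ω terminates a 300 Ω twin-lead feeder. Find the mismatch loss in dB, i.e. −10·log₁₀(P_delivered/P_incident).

mismatch loss ≈ 8.54 dB

Γ = (-222.6 − j722)/(377.4 − j722), |Γ| = 0.927
|Γ|² = 0.86, so P_del/P_inc = 1 − |Γ|² = 0.14
ML = −10·log₁₀(1 − |Γ|²)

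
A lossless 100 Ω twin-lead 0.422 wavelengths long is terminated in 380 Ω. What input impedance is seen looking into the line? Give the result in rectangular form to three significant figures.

Z_in ≈ 95.5 + j140 Ω

βl = 2π × 0.422 = 152°
tan(βl) = tan(152°) = -0.534
Z_in = Z_0·(Z_L + jZ_0·tanβl)/(Z_0 + jZ_L·tanβl)
     = 100·(380 − j53.4)/(100 − j203)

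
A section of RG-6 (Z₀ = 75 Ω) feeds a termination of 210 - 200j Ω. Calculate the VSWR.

VSWR ≈ 5.52

Γ = (Z_L − Z_0)/(Z_L + Z_0) = (135 − j200)/(285 − j200)
|Γ| = 241/348 = 0.693
VSWR = (1 + |Γ|)/(1 − |Γ|) = 1.69/0.307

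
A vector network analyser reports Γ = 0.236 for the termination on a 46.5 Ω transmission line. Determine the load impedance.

Z_L ≈ 75.2 Ω

Z_L = Z_0·(1 + Γ)/(1 − Γ) = 46.5·(1.24)/(0.764)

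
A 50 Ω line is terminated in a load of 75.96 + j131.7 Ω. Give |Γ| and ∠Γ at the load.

Γ ≈ 0.737 ∠ 32.6°

Γ = (Z_L − Z_0)/(Z_L + Z_0) = (25.96 + j131.7)/(126 + j131.7)
|Γ| = 134/182 = 0.737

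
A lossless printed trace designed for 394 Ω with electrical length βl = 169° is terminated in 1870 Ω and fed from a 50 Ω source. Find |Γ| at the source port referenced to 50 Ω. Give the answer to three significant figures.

|Γ| ≈ 0.946

tan(βl) = -0.194
Z_in = Z_0·(Z_L + jZ_0·tanβl)/(Z_0 + jZ_L·tanβl) = 1050 + j891 Ω
Γ_s = (Z_in − Z_s)/(Z_in + Z_s) = (998 + j891)/(1100 + j891), |Γ_s| = 0.946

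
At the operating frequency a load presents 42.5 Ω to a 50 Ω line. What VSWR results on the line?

For a purely resistive load, VSWR = R_L/Z_0 or Z_0/R_L (whichever > 1) = 50/42.5

VSWR ≈ 1.18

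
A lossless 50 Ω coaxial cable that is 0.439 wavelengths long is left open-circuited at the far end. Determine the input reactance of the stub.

X_in ≈ 124 Ω (inductive)

βl = 2π × 0.439 = 158°
tan(βl) = -0.403
For an open-circuited stub, Z_in = −jZ_0·cot(βl) = −jZ_0/tan(βl)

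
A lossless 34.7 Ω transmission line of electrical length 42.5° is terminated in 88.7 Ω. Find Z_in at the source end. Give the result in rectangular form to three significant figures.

Z_in ≈ 25.2 − j27.1 Ω

tan(βl) = tan(42.5°) = 0.916
Z_in = Z_0·(Z_L + jZ_0·tanβl)/(Z_0 + jZ_L·tanβl)
     = 34.7·(88.7 + j31.8)/(34.7 + j81.3)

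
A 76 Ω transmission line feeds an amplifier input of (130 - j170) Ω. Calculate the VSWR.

VSWR ≈ 5.02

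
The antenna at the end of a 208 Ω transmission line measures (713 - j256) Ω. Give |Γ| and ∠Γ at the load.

Γ ≈ 0.592 ∠ -11.3°

Γ = (Z_L − Z_0)/(Z_L + Z_0) = (505 − j256)/(921 − j256)
|Γ| = 566/956 = 0.592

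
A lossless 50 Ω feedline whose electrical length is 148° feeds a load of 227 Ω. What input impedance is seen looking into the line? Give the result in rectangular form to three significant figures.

Z_in ≈ 34.9 + j67.7 Ω

tan(βl) = tan(148°) = -0.625
Z_in = Z_0·(Z_L + jZ_0·tanβl)/(Z_0 + jZ_L·tanβl)
     = 50·(227 − j31.2)/(50 − j142)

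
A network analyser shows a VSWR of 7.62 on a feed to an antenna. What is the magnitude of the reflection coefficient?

|Γ| = (S − 1)/(S + 1) = (7.62 − 1)/(7.62 + 1) = 6.62/8.62

|Γ| ≈ 0.768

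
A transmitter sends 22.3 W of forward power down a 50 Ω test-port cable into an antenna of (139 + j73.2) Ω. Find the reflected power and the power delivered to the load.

P_reflected ≈ 7.21 W; P_delivered ≈ 15.1 W

|Γ| = |(89 + j73.2)/(189 + j73.2)| = 0.569
|Γ|² = 0.323
P_refl = |Γ|²·P_inc = 7.21 W, P_del = (1 − |Γ|²)·P_inc = 15.1 W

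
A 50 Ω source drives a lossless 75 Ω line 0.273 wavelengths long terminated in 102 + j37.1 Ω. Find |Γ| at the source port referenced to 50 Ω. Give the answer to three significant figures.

|Γ| ≈ 0.119

βl = 2π × 0.273 = 98.3°
tan(βl) = -6.87
Z_in = Z_0·(Z_L + jZ_0·tanβl)/(Z_0 + jZ_L·tanβl) = 46.1 − j10.8 Ω
Γ_s = (Z_in − Z_s)/(Z_in + Z_s) = (-3.9 − j10.8)/(96.1 − j10.8), |Γ_s| = 0.119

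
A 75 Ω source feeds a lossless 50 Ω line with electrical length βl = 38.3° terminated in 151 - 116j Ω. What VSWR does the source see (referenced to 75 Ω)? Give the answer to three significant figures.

tan(βl) = 0.79
Z_in = Z_0·(Z_L + jZ_0·tanβl)/(Z_0 + jZ_L·tanβl) = 17.9 − j42.1 Ω
Γ_s = (Z_in − Z_s)/(Z_in + Z_s) = (-57.1 − j42.1)/(92.9 − j42.1), |Γ_s| = 0.696
VSWR = (1 + |Γ_s|)/(1 − |Γ_s|)

VSWR ≈ 5.57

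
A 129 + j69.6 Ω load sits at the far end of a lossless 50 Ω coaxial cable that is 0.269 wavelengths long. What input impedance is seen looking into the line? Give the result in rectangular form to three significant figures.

βl = 2π × 0.269 = 96.8°
tan(βl) = tan(96.8°) = -8.34
Z_in = Z_0·(Z_L + jZ_0·tanβl)/(Z_0 + jZ_L·tanβl)
     = 50·(129 − j347)/(630 − j1080)

Z_in ≈ 14.6 − j2.58 Ω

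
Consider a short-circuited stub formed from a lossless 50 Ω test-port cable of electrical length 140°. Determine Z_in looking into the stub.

Z_in ≈ −j42 Ω

tan(βl) = -0.839
For a short-circuited stub, Z_in = jZ_0·tan(βl)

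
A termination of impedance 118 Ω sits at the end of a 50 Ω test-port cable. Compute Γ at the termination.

Γ = 0.405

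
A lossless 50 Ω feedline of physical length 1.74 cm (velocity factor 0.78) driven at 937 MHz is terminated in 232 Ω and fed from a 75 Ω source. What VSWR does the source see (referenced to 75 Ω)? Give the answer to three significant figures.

λ = v/f = 0.78·c / 937 MHz = 0.25 m
βl = 2π·l/λ = 2π × 0.0697 = 25.1°
tan(βl) = 0.468
Z_in = Z_0·(Z_L + jZ_0·tanβl)/(Z_0 + jZ_L·tanβl) = 49.5 − j84 Ω
Γ_s = (Z_in − Z_s)/(Z_in + Z_s) = (-25.5 − j84)/(124 − j84), |Γ_s| = 0.585
VSWR = (1 + |Γ_s|)/(1 − |Γ_s|)

VSWR ≈ 3.82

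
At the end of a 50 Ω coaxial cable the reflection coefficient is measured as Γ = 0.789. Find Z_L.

Z_L ≈ 424 Ω

Z_L = Z_0·(1 + Γ)/(1 − Γ) = 50·(1.79)/(0.211)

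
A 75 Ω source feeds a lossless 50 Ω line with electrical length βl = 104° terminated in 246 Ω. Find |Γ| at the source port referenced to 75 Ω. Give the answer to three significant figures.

|Γ| ≈ 0.754

tan(βl) = -4.01
Z_in = Z_0·(Z_L + jZ_0·tanβl)/(Z_0 + jZ_L·tanβl) = 10.8 + j11.9 Ω
Γ_s = (Z_in − Z_s)/(Z_in + Z_s) = (-64.2 + j11.9)/(85.8 + j11.9), |Γ_s| = 0.754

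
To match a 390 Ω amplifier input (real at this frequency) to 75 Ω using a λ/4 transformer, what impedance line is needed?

Z_qwt ≈ 171 Ω

Z_qwt = √(Z_0·R_L) = √(75 × 390) = √29250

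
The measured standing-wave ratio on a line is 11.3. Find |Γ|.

|Γ| ≈ 0.837

|Γ| = (S − 1)/(S + 1) = (11.3 − 1)/(11.3 + 1) = 10.3/12.3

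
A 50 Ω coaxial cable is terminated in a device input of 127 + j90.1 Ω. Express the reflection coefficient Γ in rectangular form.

Γ ≈ 0.551 + j0.228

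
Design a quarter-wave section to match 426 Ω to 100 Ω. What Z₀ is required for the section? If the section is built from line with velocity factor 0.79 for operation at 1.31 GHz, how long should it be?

Z_qwt = √(Z_0·R_L) = √(100 × 426) = √42600
λ = 0.79·c/f = 0.181 m, so l = λ/4 = 0.0452 m

Z_qwt ≈ 206 Ω; length ≈ 4.52 cm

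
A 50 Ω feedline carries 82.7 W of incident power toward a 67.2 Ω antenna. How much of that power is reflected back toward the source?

Γ = (67.2 − 50)/(67.2 + 50) = 0.147
|Γ|² = 0.0215
P_refl = |Γ|²·P_inc = 1.78 W, P_del = (1 − |Γ|²)·P_inc = 80.9 W

P_reflected ≈ 1.78 W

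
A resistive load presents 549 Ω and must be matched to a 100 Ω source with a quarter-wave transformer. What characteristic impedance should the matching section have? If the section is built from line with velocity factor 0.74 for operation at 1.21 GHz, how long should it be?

Z_qwt = √(Z_0·R_L) = √(100 × 549) = √54900
λ = 0.74·c/f = 0.183 m, so l = λ/4 = 0.0459 m

Z_qwt ≈ 234 Ω; length ≈ 4.59 cm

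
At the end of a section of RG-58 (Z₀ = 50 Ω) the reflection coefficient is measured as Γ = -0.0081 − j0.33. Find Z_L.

Z_L ≈ 39.6 − j29.3 Ω

Z_L = Z_0·(1 + Γ)/(1 − Γ) = 50·(0.992 − j0.33)/(1.01 + j0.33)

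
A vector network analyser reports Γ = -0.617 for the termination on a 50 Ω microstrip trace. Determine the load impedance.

Z_L = Z_0·(1 + Γ)/(1 − Γ) = 50·(0.383)/(1.62)

Z_L ≈ 11.8 Ω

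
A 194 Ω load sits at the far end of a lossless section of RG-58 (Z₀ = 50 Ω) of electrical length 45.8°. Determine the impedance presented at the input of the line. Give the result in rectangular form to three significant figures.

tan(βl) = tan(45.8°) = 1.03
Z_in = Z_0·(Z_L + jZ_0·tanβl)/(Z_0 + jZ_L·tanβl)
     = 50·(194 + j51.4)/(50 + j199)

Z_in ≈ 23.6 − j42.7 Ω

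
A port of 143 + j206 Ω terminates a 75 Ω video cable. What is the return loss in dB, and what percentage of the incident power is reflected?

RL ≈ 2.81 dB; 52.3% of incident power reflected

Γ = (68 + j206)/(218 + j206), |Γ| = 0.723
RL = −20·log₁₀(0.723) = 2.81 dB
P_refl/P_inc = |Γ|² = 0.523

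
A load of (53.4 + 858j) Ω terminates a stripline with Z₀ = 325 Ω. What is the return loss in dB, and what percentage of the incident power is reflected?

Γ = (-271.6 + j858)/(378.4 + j858), |Γ| = 0.96
RL = −20·log₁₀(0.96) = 0.357 dB
P_refl/P_inc = |Γ|² = 0.921

RL ≈ 0.357 dB; 92.1% of incident power reflected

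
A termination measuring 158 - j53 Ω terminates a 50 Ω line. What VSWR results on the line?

VSWR ≈ 3.55

Γ = (Z_L − Z_0)/(Z_L + Z_0) = (108 − j53)/(208 − j53)
|Γ| = 120/215 = 0.56
VSWR = (1 + |Γ|)/(1 − |Γ|) = 1.56/0.44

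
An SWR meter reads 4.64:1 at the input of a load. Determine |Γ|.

|Γ| ≈ 0.645

|Γ| = (S − 1)/(S + 1) = (4.64 − 1)/(4.64 + 1) = 3.64/5.64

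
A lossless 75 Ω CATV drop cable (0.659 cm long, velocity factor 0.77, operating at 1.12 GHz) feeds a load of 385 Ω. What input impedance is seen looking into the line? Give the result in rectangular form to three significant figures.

λ = v/f = 0.77·c / 1.12 GHz = 0.206 m
βl = 2π·l/λ = 2π × 0.032 = 11.5°
tan(βl) = tan(11.5°) = 0.203
Z_in = Z_0·(Z_L + jZ_0·tanβl)/(Z_0 + jZ_L·tanβl)
     = 75·(385 + j15.3)/(75 + j78.3)

Z_in ≈ 192 − j185 Ω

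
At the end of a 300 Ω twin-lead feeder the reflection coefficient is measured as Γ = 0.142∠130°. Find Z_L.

Z_L ≈ 244 + j54.3 Ω

Z_L = Z_0·(1 + Γ)/(1 − Γ) = 300·(0.909 + j0.109)/(1.09 − j0.109)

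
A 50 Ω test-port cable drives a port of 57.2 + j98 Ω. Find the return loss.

Γ = (7.2 + j98)/(107.2 + j98), |Γ| = 0.677
RL = −20·log₁₀|Γ| = −20·log₁₀(0.677)

RL ≈ 3.39 dB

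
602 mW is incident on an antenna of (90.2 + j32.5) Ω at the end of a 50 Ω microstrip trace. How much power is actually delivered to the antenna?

P_delivered ≈ 524 mW

|Γ| = |(40.2 + j32.5)/(140.2 + j32.5)| = 0.359
|Γ|² = 0.129
P_refl = |Γ|²·P_inc = 77.7 mW, P_del = (1 − |Γ|²)·P_inc = 524 mW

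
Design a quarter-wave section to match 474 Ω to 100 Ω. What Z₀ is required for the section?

Z_qwt ≈ 218 Ω

Z_qwt = √(Z_0·R_L) = √(100 × 474) = √47400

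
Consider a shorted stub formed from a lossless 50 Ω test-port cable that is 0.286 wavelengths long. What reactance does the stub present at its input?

βl = 2π × 0.286 = 103°
tan(βl) = -4.35
For a shorted stub, Z_in = jZ_0·tan(βl)

X_in ≈ -217 Ω (capacitive)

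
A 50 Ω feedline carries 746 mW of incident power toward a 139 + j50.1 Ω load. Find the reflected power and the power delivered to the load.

|Γ| = |(89 + j50.1)/(189 + j50.1)| = 0.522
|Γ|² = 0.273
P_refl = |Γ|²·P_inc = 204 mW, P_del = (1 − |Γ|²)·P_inc = 542 mW

P_reflected ≈ 204 mW; P_delivered ≈ 542 mW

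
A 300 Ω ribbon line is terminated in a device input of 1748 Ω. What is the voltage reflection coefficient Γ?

Γ = (Z_L − Z_0)/(Z_L + Z_0) = (1748 − 300)/(1748 + 300) = 1448/2048

Γ = 0.707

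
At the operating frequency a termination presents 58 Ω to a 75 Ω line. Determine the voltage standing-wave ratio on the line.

VSWR ≈ 1.29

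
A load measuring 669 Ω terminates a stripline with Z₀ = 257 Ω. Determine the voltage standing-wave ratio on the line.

For a purely resistive load, VSWR = R_L/Z_0 or Z_0/R_L (whichever > 1) = 669/257

VSWR ≈ 2.6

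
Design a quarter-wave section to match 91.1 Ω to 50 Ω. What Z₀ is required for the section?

Z_qwt ≈ 67.5 Ω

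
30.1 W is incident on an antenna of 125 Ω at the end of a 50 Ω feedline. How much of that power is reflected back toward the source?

P_reflected ≈ 5.53 W

Γ = (125 − 50)/(125 + 50) = 0.429
|Γ|² = 0.184
P_refl = |Γ|²·P_inc = 5.53 W, P_del = (1 − |Γ|²)·P_inc = 24.6 W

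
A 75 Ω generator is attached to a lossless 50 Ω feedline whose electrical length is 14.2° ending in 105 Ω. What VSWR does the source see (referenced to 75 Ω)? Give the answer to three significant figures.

tan(βl) = 0.253
Z_in = Z_0·(Z_L + jZ_0·tanβl)/(Z_0 + jZ_L·tanβl) = 87.1 − j33.6 Ω
Γ_s = (Z_in − Z_s)/(Z_in + Z_s) = (12.1 − j33.6)/(162 − j33.6), |Γ_s| = 0.216
VSWR = (1 + |Γ_s|)/(1 − |Γ_s|)

VSWR ≈ 1.55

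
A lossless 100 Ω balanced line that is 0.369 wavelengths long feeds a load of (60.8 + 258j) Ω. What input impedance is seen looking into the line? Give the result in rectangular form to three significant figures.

Z_in ≈ 8.92 + j41.2 Ω

βl = 2π × 0.369 = 133°
tan(βl) = tan(133°) = -1.08
Z_in = Z_0·(Z_L + jZ_0·tanβl)/(Z_0 + jZ_L·tanβl)
     = 100·(60.8 + j150)/(378 − j65.6)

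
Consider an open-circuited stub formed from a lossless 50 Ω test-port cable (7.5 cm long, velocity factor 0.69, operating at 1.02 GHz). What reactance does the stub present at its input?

X_in ≈ 46.7 Ω (inductive)

λ = v/f = 0.69·c / 1.02 GHz = 0.203 m
βl = 2π·l/λ = 2π × 0.37 = 133°
tan(βl) = -1.07
For an open-circuited stub, Z_in = −jZ_0·cot(βl) = −jZ_0/tan(βl)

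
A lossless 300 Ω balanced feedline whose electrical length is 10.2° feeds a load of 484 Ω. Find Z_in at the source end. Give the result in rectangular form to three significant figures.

tan(βl) = tan(10.2°) = 0.18
Z_in = Z_0·(Z_L + jZ_0·tanβl)/(Z_0 + jZ_L·tanβl)
     = 300·(484 + j54)/(300 + j87.1)

Z_in ≈ 461 − j79.8 Ω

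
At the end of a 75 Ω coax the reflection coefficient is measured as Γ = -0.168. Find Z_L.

Z_L ≈ 53.4 Ω

Z_L = Z_0·(1 + Γ)/(1 − Γ) = 75·(0.832)/(1.17)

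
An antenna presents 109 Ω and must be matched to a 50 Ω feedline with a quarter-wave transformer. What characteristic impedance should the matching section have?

Z_qwt ≈ 73.8 Ω

Z_qwt = √(Z_0·R_L) = √(50 × 109) = √5450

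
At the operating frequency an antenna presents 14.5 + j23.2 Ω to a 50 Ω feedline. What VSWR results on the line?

Γ = (Z_L − Z_0)/(Z_L + Z_0) = (-35.5 + j23.2)/(64.5 + j23.2)
|Γ| = 42.4/68.5 = 0.619
VSWR = (1 + |Γ|)/(1 − |Γ|) = 1.62/0.381

VSWR ≈ 4.25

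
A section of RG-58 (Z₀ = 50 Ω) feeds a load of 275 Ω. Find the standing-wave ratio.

Γ = (275 − 50)/(275 + 50) = 0.692
VSWR = (1 + 0.692)/(1 − 0.692)

VSWR ≈ 5.5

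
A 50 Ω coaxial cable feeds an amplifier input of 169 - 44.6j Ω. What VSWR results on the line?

VSWR ≈ 3.64

Γ = (Z_L − Z_0)/(Z_L + Z_0) = (119 − j44.6)/(219 − j44.6)
|Γ| = 127/223 = 0.569
VSWR = (1 + |Γ|)/(1 − |Γ|) = 1.57/0.431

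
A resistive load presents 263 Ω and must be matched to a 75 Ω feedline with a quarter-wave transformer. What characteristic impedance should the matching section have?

Z_qwt ≈ 140 Ω

Z_qwt = √(Z_0·R_L) = √(75 × 263) = √19720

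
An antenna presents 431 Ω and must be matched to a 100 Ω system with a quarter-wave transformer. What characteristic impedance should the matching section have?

Z_qwt ≈ 208 Ω

Z_qwt = √(Z_0·R_L) = √(100 × 431) = √43100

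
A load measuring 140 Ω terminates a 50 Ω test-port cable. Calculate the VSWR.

VSWR ≈ 2.8

Γ = (140 − 50)/(140 + 50) = 0.474
VSWR = (1 + 0.474)/(1 − 0.474)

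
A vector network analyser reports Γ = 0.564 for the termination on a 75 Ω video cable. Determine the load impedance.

Z_L = Z_0·(1 + Γ)/(1 − Γ) = 75·(1.56)/(0.436)

Z_L ≈ 269 Ω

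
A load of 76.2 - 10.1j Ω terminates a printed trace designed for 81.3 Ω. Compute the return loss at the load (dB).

Γ = (-5.1 − j10.1)/(157.5 − j10.1), |Γ| = 0.0717
RL = −20·log₁₀|Γ| = −20·log₁₀(0.0717)

RL ≈ 22.9 dB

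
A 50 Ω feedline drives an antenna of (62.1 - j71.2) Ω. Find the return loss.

RL ≈ 5.29 dB

Γ = (12.1 − j71.2)/(112.1 − j71.2), |Γ| = 0.544
RL = −20·log₁₀|Γ| = −20·log₁₀(0.544)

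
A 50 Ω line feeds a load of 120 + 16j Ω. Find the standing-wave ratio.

Γ = (Z_L − Z_0)/(Z_L + Z_0) = (70 + j16)/(170 + j16)
|Γ| = 71.8/171 = 0.421
VSWR = (1 + |Γ|)/(1 − |Γ|) = 1.42/0.579

VSWR ≈ 2.45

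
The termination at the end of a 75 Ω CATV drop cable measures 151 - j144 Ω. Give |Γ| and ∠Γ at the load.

Γ ≈ 0.608 ∠ -29.7°

Γ = (Z_L − Z_0)/(Z_L + Z_0) = (76 − j144)/(226 − j144)
|Γ| = 163/268 = 0.608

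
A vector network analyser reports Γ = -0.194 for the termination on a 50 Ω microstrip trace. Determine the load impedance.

Z_L = Z_0·(1 + Γ)/(1 − Γ) = 50·(0.806)/(1.19)

Z_L ≈ 33.8 Ω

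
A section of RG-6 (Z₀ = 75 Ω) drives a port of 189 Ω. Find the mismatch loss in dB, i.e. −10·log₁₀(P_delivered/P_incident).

mismatch loss ≈ 0.896 dB

Γ = (189 − 75)/(189 + 75) = 0.432
|Γ|² = 0.186, so P_del/P_inc = 1 − |Γ|² = 0.814
ML = −10·log₁₀(1 − |Γ|²)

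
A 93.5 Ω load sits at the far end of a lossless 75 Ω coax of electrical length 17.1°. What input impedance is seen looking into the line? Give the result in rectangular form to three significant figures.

Z_in ≈ 89.2 − j11.1 Ω

tan(βl) = tan(17.1°) = 0.308
Z_in = Z_0·(Z_L + jZ_0·tanβl)/(Z_0 + jZ_L·tanβl)
     = 75·(93.5 + j23.1)/(75 + j28.8)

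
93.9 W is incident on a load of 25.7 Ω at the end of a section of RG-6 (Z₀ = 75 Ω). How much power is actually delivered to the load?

P_delivered ≈ 71.4 W

Γ = (25.7 − 75)/(25.7 + 75) = -0.49
|Γ|² = 0.24
P_refl = |Γ|²·P_inc = 22.5 W, P_del = (1 − |Γ|²)·P_inc = 71.4 W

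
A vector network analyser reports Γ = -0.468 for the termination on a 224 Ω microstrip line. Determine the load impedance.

Z_L ≈ 81.2 Ω

Z_L = Z_0·(1 + Γ)/(1 − Γ) = 224·(0.532)/(1.47)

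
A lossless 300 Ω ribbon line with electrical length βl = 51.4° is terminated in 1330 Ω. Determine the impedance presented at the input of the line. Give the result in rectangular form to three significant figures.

Z_in ≈ 107 − j220 Ω

tan(βl) = tan(51.4°) = 1.25
Z_in = Z_0·(Z_L + jZ_0·tanβl)/(Z_0 + jZ_L·tanβl)
     = 300·(1330 + j376)/(300 + j1670)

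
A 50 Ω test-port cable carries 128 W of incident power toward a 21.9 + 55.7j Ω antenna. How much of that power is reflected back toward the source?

|Γ| = |(-28.1 + j55.7)/(71.9 + j55.7)| = 0.686
|Γ|² = 0.471
P_refl = |Γ|²·P_inc = 60.2 W, P_del = (1 − |Γ|²)·P_inc = 67.8 W

P_reflected ≈ 60.2 W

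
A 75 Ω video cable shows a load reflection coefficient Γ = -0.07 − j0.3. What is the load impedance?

Z_L ≈ 55 − j36.4 Ω

Z_L = Z_0·(1 + Γ)/(1 − Γ) = 75·(0.93 − j0.3)/(1.07 + j0.3)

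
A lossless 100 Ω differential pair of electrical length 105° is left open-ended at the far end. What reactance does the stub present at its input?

X_in ≈ 26.8 Ω (inductive)

tan(βl) = -3.73
For an open-ended stub, Z_in = −jZ_0·cot(βl) = −jZ_0/tan(βl)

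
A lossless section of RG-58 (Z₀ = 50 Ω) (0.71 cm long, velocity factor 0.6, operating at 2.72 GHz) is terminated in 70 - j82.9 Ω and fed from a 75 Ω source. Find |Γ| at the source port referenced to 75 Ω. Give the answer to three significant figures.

λ = v/f = 0.6·c / 2.72 GHz = 0.0662 m
βl = 2π·l/λ = 2π × 0.107 = 38.6°
tan(βl) = 0.799
Z_in = Z_0·(Z_L + jZ_0·tanβl)/(Z_0 + jZ_L·tanβl) = 17.2 − j26.8 Ω
Γ_s = (Z_in − Z_s)/(Z_in + Z_s) = (-57.8 − j26.8)/(92.2 − j26.8), |Γ_s| = 0.663

|Γ| ≈ 0.663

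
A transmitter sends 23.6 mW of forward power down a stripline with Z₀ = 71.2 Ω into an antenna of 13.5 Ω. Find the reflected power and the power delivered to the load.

P_reflected ≈ 11 mW; P_delivered ≈ 12.6 mW

Γ = (13.5 − 71.2)/(13.5 + 71.2) = -0.681
|Γ|² = 0.464
P_refl = |Γ|²·P_inc = 11 mW, P_del = (1 − |Γ|²)·P_inc = 12.6 mW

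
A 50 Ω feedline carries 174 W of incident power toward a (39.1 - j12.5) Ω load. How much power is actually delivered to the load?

|Γ| = |(-10.9 − j12.5)/(89.1 − j12.5)| = 0.184
|Γ|² = 0.034
P_refl = |Γ|²·P_inc = 5.91 W, P_del = (1 − |Γ|²)·P_inc = 168 W

P_delivered ≈ 168 W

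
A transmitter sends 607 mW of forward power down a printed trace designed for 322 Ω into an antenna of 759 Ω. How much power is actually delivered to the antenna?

P_delivered ≈ 508 mW

Γ = (759 − 322)/(759 + 322) = 0.404
|Γ|² = 0.163
P_refl = |Γ|²·P_inc = 99.2 mW, P_del = (1 − |Γ|²)·P_inc = 508 mW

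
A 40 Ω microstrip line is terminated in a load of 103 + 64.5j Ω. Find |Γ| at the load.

Γ = (Z_L − Z_0)/(Z_L + Z_0) = (63 + j64.5)/(143 + j64.5)
|Γ| = 90.2/157

|Γ| ≈ 0.575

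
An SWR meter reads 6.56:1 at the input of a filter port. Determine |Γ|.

|Γ| ≈ 0.735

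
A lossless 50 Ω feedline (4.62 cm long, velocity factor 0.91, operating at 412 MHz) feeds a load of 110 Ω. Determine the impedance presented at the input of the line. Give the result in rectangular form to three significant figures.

Z_in ≈ 65.1 − j43.6 Ω

λ = v/f = 0.91·c / 412 MHz = 0.663 m
βl = 2π·l/λ = 2π × 0.0697 = 25.1°
tan(βl) = tan(25.1°) = 0.468
Z_in = Z_0·(Z_L + jZ_0·tanβl)/(Z_0 + jZ_L·tanβl)
     = 50·(110 + j23.4)/(50 + j51.5)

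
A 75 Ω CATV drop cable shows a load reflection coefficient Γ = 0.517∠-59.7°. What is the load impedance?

Z_L ≈ 73.7 − j89.8 Ω

Z_L = Z_0·(1 + Γ)/(1 − Γ) = 75·(1.26 − j0.446)/(0.739 + j0.446)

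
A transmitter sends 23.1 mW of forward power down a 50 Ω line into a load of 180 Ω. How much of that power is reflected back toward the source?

P_reflected ≈ 7.38 mW

Γ = (180 − 50)/(180 + 50) = 0.565
|Γ|² = 0.319
P_refl = |Γ|²·P_inc = 7.38 mW, P_del = (1 − |Γ|²)·P_inc = 15.7 mW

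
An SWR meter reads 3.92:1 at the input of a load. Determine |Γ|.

|Γ| ≈ 0.593

|Γ| = (S − 1)/(S + 1) = (3.92 − 1)/(3.92 + 1) = 2.92/4.92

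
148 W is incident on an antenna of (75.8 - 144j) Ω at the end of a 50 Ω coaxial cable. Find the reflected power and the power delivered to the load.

P_reflected ≈ 86.6 W; P_delivered ≈ 61.4 W

|Γ| = |(25.8 − j144)/(125.8 − j144)| = 0.765
|Γ|² = 0.585
P_refl = |Γ|²·P_inc = 86.6 W, P_del = (1 − |Γ|²)·P_inc = 61.4 W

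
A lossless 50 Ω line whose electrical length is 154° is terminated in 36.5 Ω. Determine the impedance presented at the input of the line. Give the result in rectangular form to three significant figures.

Z_in ≈ 40.1 − j10.1 Ω

tan(βl) = tan(154°) = -0.488
Z_in = Z_0·(Z_L + jZ_0·tanβl)/(Z_0 + jZ_L·tanβl)
     = 50·(36.5 − j24.4)/(50 − j17.8)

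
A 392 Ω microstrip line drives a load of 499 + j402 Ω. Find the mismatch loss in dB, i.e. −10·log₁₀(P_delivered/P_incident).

mismatch loss ≈ 0.868 dB

Γ = (107 + j402)/(891 + j402), |Γ| = 0.426
|Γ|² = 0.181, so P_del/P_inc = 1 − |Γ|² = 0.819
ML = −10·log₁₀(1 − |Γ|²)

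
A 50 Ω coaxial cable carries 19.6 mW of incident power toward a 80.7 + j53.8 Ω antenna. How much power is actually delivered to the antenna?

P_delivered ≈ 15.8 mW

|Γ| = |(30.7 + j53.8)/(130.7 + j53.8)| = 0.438
|Γ|² = 0.192
P_refl = |Γ|²·P_inc = 3.76 mW, P_del = (1 − |Γ|²)·P_inc = 15.8 mW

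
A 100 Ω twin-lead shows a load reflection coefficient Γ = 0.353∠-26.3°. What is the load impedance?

Z_L ≈ 178 − j63.6 Ω

Z_L = Z_0·(1 + Γ)/(1 − Γ) = 100·(1.32 − j0.156)/(0.684 + j0.156)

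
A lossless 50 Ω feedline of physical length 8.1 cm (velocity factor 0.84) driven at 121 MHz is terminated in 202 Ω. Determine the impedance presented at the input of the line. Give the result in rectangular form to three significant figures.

λ = v/f = 0.84·c / 121 MHz = 2.08 m
βl = 2π·l/λ = 2π × 0.0389 = 14°
tan(βl) = tan(14°) = 0.249
Z_in = Z_0·(Z_L + jZ_0·tanβl)/(Z_0 + jZ_L·tanβl)
     = 50·(202 + j12.5)/(50 + j50.4)

Z_in ≈ 106 − j94.8 Ω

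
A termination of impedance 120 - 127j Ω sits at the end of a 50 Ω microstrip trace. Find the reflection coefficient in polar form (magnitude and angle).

Γ ≈ 0.683 ∠ -24.4°

Γ = (Z_L − Z_0)/(Z_L + Z_0) = (70 − j127)/(170 − j127)
|Γ| = 145/212 = 0.683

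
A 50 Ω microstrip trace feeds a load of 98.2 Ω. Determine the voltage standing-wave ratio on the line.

VSWR ≈ 1.96

For a purely resistive load, VSWR = R_L/Z_0 or Z_0/R_L (whichever > 1) = 98.2/50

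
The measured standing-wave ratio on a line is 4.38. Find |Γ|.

|Γ| ≈ 0.628

|Γ| = (S − 1)/(S + 1) = (4.38 − 1)/(4.38 + 1) = 3.38/5.38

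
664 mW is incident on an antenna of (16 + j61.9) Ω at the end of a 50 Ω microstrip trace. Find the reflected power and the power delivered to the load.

P_reflected ≈ 404 mW; P_delivered ≈ 260 mW

|Γ| = |(-34 + j61.9)/(66 + j61.9)| = 0.78
|Γ|² = 0.609
P_refl = |Γ|²·P_inc = 404 mW, P_del = (1 − |Γ|²)·P_inc = 260 mW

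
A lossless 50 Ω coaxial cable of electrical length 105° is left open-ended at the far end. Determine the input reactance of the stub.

X_in ≈ 13.4 Ω (inductive)

tan(βl) = -3.73
For an open-ended stub, Z_in = −jZ_0·cot(βl) = −jZ_0/tan(βl)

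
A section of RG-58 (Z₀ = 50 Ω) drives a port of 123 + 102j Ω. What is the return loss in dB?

Γ = (73 + j102)/(173 + j102), |Γ| = 0.625
RL = −20·log₁₀|Γ| = −20·log₁₀(0.625)

RL ≈ 4.09 dB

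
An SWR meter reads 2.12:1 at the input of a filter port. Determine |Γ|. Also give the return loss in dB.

|Γ| = (S − 1)/(S + 1) = (2.12 − 1)/(2.12 + 1) = 1.12/3.12
RL = −20·log₁₀|Γ| = −20·log₁₀(0.359)

|Γ| ≈ 0.359; return loss ≈ 8.9 dB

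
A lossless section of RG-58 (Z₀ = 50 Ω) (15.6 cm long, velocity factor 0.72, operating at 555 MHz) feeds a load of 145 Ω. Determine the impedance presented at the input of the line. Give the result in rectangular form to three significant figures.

λ = v/f = 0.72·c / 555 MHz = 0.389 m
βl = 2π·l/λ = 2π × 0.401 = 144°
tan(βl) = tan(144°) = -0.719
Z_in = Z_0·(Z_L + jZ_0·tanβl)/(Z_0 + jZ_L·tanβl)
     = 50·(145 − j35.9)/(50 − j104)

Z_in ≈ 41.2 + j49.8 Ω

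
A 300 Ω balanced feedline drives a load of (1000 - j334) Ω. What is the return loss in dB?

Γ = (700 − j334)/(1300 − j334), |Γ| = 0.578
RL = −20·log₁₀|Γ| = −20·log₁₀(0.578)

RL ≈ 4.76 dB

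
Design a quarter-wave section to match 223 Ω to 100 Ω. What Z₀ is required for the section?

Z_qwt ≈ 149 Ω

Z_qwt = √(Z_0·R_L) = √(100 × 223) = √22300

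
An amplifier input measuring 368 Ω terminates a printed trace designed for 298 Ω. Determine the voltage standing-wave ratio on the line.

Γ = (368 − 298)/(368 + 298) = 0.105
VSWR = (1 + 0.105)/(1 − 0.105)

VSWR ≈ 1.23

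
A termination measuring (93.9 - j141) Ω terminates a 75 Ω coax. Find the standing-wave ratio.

Γ = (Z_L − Z_0)/(Z_L + Z_0) = (18.9 − j141)/(168.9 − j141)
|Γ| = 142/220 = 0.647
VSWR = (1 + |Γ|)/(1 − |Γ|) = 1.65/0.353

VSWR ≈ 4.66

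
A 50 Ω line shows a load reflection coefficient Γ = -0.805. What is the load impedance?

Z_L = Z_0·(1 + Γ)/(1 − Γ) = 50·(0.195)/(1.81)

Z_L ≈ 5.4 Ω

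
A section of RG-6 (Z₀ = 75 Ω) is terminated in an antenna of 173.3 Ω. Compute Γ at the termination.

Γ = (Z_L − Z_0)/(Z_L + Z_0) = (173.3 − 75)/(173.3 + 75) = 98.3/248.3

Γ = 0.396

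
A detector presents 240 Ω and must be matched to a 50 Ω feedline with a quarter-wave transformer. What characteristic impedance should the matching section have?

Z_qwt = √(Z_0·R_L) = √(50 × 240) = √12000

Z_qwt ≈ 110 Ω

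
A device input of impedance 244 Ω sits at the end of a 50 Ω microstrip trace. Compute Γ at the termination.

Γ = (Z_L − Z_0)/(Z_L + Z_0) = (244 − 50)/(244 + 50) = 194/294

Γ = 0.66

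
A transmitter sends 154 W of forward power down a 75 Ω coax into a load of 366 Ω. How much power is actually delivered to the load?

Γ = (366 − 75)/(366 + 75) = 0.66
|Γ|² = 0.435
P_refl = |Γ|²·P_inc = 67.1 W, P_del = (1 − |Γ|²)·P_inc = 86.9 W

P_delivered ≈ 86.9 W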